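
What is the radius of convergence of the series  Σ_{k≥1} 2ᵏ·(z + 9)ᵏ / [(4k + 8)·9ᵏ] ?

R = 9/2

Apply the ratio test: |a_{k+1}| / |a_k| = [(4k + 8)/(4(k+1) + 8)] · 2/9, which tends to 2/9 as k → ∞.
Convergence for |z + 9| · 2/9 < 1, i.e. |z + 9| < 9/2. So R = 9/2.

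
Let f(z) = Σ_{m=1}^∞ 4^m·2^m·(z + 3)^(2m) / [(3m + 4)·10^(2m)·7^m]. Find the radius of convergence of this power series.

Apply the ratio test: |a_{m+1}| / |a_m| = [(3m + 4)/(3(m+1) + 4)] · 4·2/(100·7), which tends to 2/175 as m → ∞.
Since the exponent of (z + 3) increases by 2 each term, convergence requires |z + 3|² < 175/2, hence R = 5√14/2.

R = 5√14/2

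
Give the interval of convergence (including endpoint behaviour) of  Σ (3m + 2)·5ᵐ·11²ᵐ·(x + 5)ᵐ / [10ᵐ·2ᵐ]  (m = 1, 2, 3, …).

The ratio of consecutive coefficients is [(3(m+1) + 2)/(3m + 2)] · 5·121/(10·2) → 121/4.
Thus R = 1/(121/4) = 4/121.
Endpoint x = -601/121: the terms do not tend to 0, so the series diverges.
When x = -609/121, the terms do not tend to 0, so the series diverges.

(-609/121, -601/121)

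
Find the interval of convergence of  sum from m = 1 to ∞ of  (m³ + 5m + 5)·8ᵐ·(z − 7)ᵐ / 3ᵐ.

(53/8, 59/8)

The ratio of consecutive coefficients is [((m+1)³ + 5(m+1) + 5)/(m³ + 5m + 5)] · 8/3 → 8/3.
Thus R = 1/(8/3) = 3/8.
Check z = 59/8: the terms have absolute value of order m³, which does not tend to 0, so the series diverges by the divergence test.
Check z = 53/8: the terms do not tend to 0, so the series diverges.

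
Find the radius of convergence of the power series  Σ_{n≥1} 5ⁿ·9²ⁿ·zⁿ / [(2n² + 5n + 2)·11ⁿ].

By the ratio test, |a_{n+1}/a_n| = [(2n² + 5n + 2)/(2(n+1)² + 5(n+1) + 2)] · 5·81/11 → 405/11.
The series converges when 405/11 · |z| < 1, giving R = 11/405.

R = 11/405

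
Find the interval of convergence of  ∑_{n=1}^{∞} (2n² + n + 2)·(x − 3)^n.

(2, 4)

By the ratio test, |a_{n+1}/a_n| = (2(n+1)² + (n+1) + 2)/(2n² + n + 2) → 1.
Convergence for |x − 3| < 1, so R = 1.
Check x = 4: the n-th term does not approach 0; divergence by the term test.
At x = 2: the n-th term does not approach 0; divergence by the term test.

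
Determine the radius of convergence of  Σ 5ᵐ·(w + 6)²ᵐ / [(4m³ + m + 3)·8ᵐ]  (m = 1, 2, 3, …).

R = 2√10/5

By the ratio test, |a_{m+1}/a_m| = [(4m³ + m + 3)/(4(m+1)³ + (m+1) + 3)] · 5/8 → 5/8.
Since the exponent of (w + 6) increases by 2 each term, convergence requires |w + 6|² < 8/5, hence R = 2√10/5.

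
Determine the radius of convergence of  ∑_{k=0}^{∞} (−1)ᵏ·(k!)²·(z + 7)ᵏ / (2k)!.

Apply the ratio test: |a_{k+1}| / |a_k| = (k+1)²/[(2k+1)·(2k+2)], which tends to 1/4 as k → ∞.
The series converges when 1/4 · |z + 7| < 1, giving R = 4.

R = 4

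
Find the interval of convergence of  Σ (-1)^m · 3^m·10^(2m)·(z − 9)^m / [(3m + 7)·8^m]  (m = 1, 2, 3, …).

Apply the ratio test: |a_{m+1}| / |a_m| = [(3m + 7)/(3(m+1) + 7)] · 3·100/8, which tends to 75/2 as m → ∞.
Convergence for |z − 9| · 75/2 < 1, i.e. |z − 9| < 2/75. So R = 2/75.
Check z = 677/75: an alternating series whose terms decrease to 0 in absolute value, so it converges by the Leibniz criterion.
Check z = 673/75: the terms are asymptotic to a nonzero constant times 1/m, so the series diverges by limit comparison with Σ 1/m.

(673/75, 677/75]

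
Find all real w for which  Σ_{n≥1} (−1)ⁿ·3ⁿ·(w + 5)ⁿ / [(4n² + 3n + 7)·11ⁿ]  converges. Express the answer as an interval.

Ratio test: |a_{n+1}/a_n| = [(4n² + 3n + 7)/(4(n+1)² + 3(n+1) + 7)] · 3/11 → 3/11 as n → ∞.
The series converges when 3/11 · |w + 5| < 1, giving R = 11/3.
At w = -4/3: the series is dominated by a constant times Σ 1/n², which converges (p = 2 > 1).
Endpoint w = -26/3: absolute convergence follows by limit comparison with Σ 1/n².

[-26/3, -4/3]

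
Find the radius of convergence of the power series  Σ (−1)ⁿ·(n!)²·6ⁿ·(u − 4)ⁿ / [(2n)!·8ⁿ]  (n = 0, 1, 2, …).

R = 16/3

The ratio of consecutive coefficients is (n+1)²/[(2n+1)·(2n+2)] · 6/8 → 3/16.
Hence the series converges for |u − 4| < 1/(3/16) = 16/3, so the radius of convergence is 16/3.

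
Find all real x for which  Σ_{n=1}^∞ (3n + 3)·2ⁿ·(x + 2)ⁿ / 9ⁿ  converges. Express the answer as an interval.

Ratio test: |a_{n+1}/a_n| = [(3(n+1) + 3)/(3n + 3)] · 2/9 → 2/9 as n → ∞.
Hence the series converges for |x + 2| < 1/(2/9) = 9/2, so the radius of convergence is 9/2.
Endpoint x = 5/2: the n-th term does not approach 0; divergence by the term test.
Check x = -13/2: the terms do not tend to 0, so the series diverges.

(-13/2, 5/2)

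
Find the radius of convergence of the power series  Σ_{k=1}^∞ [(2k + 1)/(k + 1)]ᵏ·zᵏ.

By the Cauchy root test, |a_k|^(1/k) = (2k + 1)/(k + 1) → 2.
The series converges when 2 · |z| < 1, giving R = 1/2.

R = 1/2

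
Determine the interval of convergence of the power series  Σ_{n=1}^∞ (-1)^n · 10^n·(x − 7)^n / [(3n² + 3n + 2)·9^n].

Apply the ratio test: |a_{n+1}| / |a_n| = [(3n² + 3n + 2)/(3(n+1)² + 3(n+1) + 2)] · 10/9, which tends to 10/9 as n → ∞.
Convergence for |x − 7| · 10/9 < 1, i.e. |x − 7| < 9/10. So R = 9/10.
At x = 79/10: the terms are on the order of 1/n², so the series converges absolutely by comparison with the p-series (p = 2 > 1).
At x = 61/10: the series is dominated by a constant times Σ 1/n², which converges (p = 2 > 1).

[61/10, 79/10]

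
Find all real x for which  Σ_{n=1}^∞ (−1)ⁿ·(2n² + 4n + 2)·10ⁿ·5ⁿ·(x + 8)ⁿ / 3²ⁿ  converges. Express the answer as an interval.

Apply the ratio test: |a_{n+1}| / |a_n| = [(2(n+1)² + 4(n+1) + 2)/(2n² + 4n + 2)] · 10·5/9, which tends to 50/9 as n → ∞.
Thus R = 1/(50/9) = 9/50.
At x = -391/50: the n-th term does not approach 0; divergence by the term test.
Check x = -409/50: the terms do not tend to 0, so the series diverges.

(-409/50, -391/50)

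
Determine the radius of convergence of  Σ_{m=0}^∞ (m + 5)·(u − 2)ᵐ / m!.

R = ∞

By the ratio test, |a_{m+1}/a_m| = ((m+1) + 5)/(m + 5) · 1/(m+1) → 0.
The ratio tends to 0 regardless of u, hence R = ∞.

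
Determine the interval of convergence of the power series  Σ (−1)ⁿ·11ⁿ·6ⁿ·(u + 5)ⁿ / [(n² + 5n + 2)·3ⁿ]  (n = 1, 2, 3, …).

[-111/22, -109/22]

The ratio of consecutive coefficients is [(n² + 5n + 2)/((n+1)² + 5(n+1) + 2)] · 11·6/3 → 22.
Convergence for |u + 5| · 22 < 1, i.e. |u + 5| < 1/22. So R = 1/22.
Endpoint u = -109/22: absolute convergence follows by limit comparison with Σ 1/n².
At u = -111/22: the terms are on the order of 1/n², so the series converges absolutely by comparison with the p-series (p = 2 > 1).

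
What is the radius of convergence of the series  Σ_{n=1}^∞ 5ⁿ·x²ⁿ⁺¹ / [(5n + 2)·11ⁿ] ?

By the ratio test, |a_{n+1}/a_n| = [(5n + 2)/(5(n+1) + 2)] · 5/11 → 5/11.
Successive powers of x differ by 2, so the series converges when |x|² · 5/11 < 1, i.e. |x| < √(11/5). So R = √55/5.

R = √55/5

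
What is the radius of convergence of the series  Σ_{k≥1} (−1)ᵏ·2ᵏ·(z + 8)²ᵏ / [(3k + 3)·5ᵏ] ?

Ratio test: |a_{k+1}/a_k| = [(3k + 3)/(3(k+1) + 3)] · 2/5 → 2/5 as k → ∞.
Writing y = (z + 8)², the series in y has radius 5/2, so |z + 8| < √(5/2) and R = √10/2.

R = √10/2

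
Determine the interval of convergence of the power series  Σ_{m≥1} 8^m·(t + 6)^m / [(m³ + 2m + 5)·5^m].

Apply the ratio test: |a_{m+1}| / |a_m| = [(m³ + 2m + 5)/((m+1)³ + 2(m+1) + 5)] · 8/5, which tends to 8/5 as m → ∞.
The series converges when 8/5 · |t + 6| < 1, giving R = 5/8.
Endpoint t = -43/8: the series is dominated by a constant times Σ 1/m³, which converges (p = 3 > 1).
Endpoint t = -53/8: the terms are on the order of 1/m³, so the series converges absolutely by comparison with the p-series (p = 3 > 1).

[-53/8, -43/8]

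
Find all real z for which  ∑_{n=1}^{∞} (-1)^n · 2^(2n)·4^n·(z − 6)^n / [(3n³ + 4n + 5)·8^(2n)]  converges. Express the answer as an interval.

[2, 10]

The ratio of consecutive coefficients is [(3n³ + 4n + 5)/(3(n+1)³ + 4(n+1) + 5)] · 4·4/64 → 1/4.
Convergence for |z − 6| · 1/4 < 1, i.e. |z − 6| < 4. So R = 4.
At z = 10: the series is dominated by a constant times Σ 1/n³, which converges (p = 3 > 1).
Check z = 2: the series is dominated by a constant times Σ 1/n³, which converges (p = 3 > 1).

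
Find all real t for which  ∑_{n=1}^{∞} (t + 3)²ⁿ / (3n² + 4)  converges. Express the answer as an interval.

[-4, -2]

Apply the ratio test: |a_{n+1}| / |a_n| = (3n² + 4)/(3(n+1)² + 4), which tends to 1 as n → ∞.
Successive powers of (t + 3) differ by 2, so the series converges when |t + 3|² · 1 < 1, i.e. |t + 3| < √(1) = 1. So R = 1.
At t = -2: the terms are on the order of 1/n², so the series converges absolutely by comparison with the p-series (p = 2 > 1).
Endpoint t = -4: the series is dominated by a constant times Σ 1/n², which converges (p = 2 > 1).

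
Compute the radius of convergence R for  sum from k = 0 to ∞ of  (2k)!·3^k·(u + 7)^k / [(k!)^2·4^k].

By the ratio test, |a_{k+1}/a_k| = (2k+1)·(2k+2)/(k+1)² · 3/4 → 3.
Convergence for |u + 7| · 3 < 1, i.e. |u + 7| < 1/3. So R = 1/3.

R = 1/3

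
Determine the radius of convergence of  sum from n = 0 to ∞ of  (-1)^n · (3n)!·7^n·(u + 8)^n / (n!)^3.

R = 1/189

The ratio of consecutive coefficients is (3n+1)·(3n+2)·(3n+3)/(n+1)³ · 7 → 189.
Convergence for |u + 8| · 189 < 1, i.e. |u + 8| < 1/189. So R = 1/189.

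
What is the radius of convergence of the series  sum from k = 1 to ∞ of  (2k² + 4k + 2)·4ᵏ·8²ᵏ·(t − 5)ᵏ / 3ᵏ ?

Apply the ratio test: |a_{k+1}| / |a_k| = [(2(k+1)² + 4(k+1) + 2)/(2k² + 4k + 2)] · 4·64/3, which tends to 256/3 as k → ∞.
Hence the series converges for |t − 5| < 1/(256/3) = 3/256, so the radius of convergence is 3/256.

R = 3/256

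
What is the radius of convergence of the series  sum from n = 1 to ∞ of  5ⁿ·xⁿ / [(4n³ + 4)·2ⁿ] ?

R = 2/5

By the ratio test, |a_{n+1}/a_n| = [(4n³ + 4)/(4(n+1)³ + 4)] · 5/2 → 5/2.
Hence the series converges for |x| < 1/(5/2) = 2/5, so the radius of convergence is 2/5.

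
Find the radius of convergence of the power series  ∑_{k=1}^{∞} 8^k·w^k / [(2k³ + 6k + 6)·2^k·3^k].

Apply the ratio test: |a_{k+1}| / |a_k| = [(2k³ + 6k + 6)/(2(k+1)³ + 6(k+1) + 6)] · 8/(2·3), which tends to 4/3 as k → ∞.
Thus R = 1/(4/3) = 3/4.

R = 3/4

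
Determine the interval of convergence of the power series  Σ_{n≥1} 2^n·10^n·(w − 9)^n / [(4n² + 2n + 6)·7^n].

[173/20, 187/20]

By the ratio test, |a_{n+1}/a_n| = [(4n² + 2n + 6)/(4(n+1)² + 2(n+1) + 6)] · 2·10/7 → 20/7.
The series converges when 20/7 · |w − 9| < 1, giving R = 7/20.
Check w = 187/20: the terms are on the order of 1/n², so the series converges absolutely by comparison with the p-series (p = 2 > 1).
Endpoint w = 173/20: the terms are on the order of 1/n², so the series converges absolutely by comparison with the p-series (p = 2 > 1).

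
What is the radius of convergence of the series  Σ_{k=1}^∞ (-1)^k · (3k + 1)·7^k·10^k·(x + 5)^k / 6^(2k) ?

By the ratio test, |a_{k+1}/a_k| = [(3(k+1) + 1)/(3k + 1)] · 7·10/36 → 35/18.
Thus R = 1/(35/18) = 18/35.

R = 18/35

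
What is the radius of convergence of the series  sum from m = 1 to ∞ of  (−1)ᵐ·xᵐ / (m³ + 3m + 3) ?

By the ratio test, |a_{m+1}/a_m| = (m³ + 3m + 3)/((m+1)³ + 3(m+1) + 3) → 1.
So the series converges when |x| < 1 and diverges when |x| > 1; R = 1.

R = 1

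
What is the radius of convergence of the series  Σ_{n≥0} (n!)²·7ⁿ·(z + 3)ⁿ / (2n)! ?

By the ratio test, |a_{n+1}/a_n| = (n+1)²/[(2n+1)·(2n+2)] · 7 → 7/4.
The series converges when 7/4 · |z + 3| < 1, giving R = 4/7.

R = 4/7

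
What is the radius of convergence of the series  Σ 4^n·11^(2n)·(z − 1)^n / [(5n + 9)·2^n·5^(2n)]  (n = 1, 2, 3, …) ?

R = 25/242

Apply the ratio test: |a_{n+1}| / |a_n| = [(5n + 9)/(5(n+1) + 9)] · 4·121/(2·25), which tends to 242/25 as n → ∞.
Convergence for |z − 1| · 242/25 < 1, i.e. |z − 1| < 25/242. So R = 25/242.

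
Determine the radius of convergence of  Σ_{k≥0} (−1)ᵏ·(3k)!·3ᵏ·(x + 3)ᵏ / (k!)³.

R = 1/81

The ratio of consecutive coefficients is (3k+1)·(3k+2)·(3k+3)/(k+1)³ · 3 → 81.
Thus R = 1/(81) = 1/81.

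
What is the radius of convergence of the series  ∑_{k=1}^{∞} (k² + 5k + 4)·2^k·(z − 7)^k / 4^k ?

R = 2

Apply the ratio test: |a_{k+1}| / |a_k| = [((k+1)² + 5(k+1) + 4)/(k² + 5k + 4)] · 2/4, which tends to 1/2 as k → ∞.
The series converges when 1/2 · |z − 7| < 1, giving R = 2.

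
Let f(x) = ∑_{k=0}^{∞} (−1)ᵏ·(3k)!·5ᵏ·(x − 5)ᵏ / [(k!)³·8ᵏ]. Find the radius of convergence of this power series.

The ratio of consecutive coefficients is (3k+1)·(3k+2)·(3k+3)/(k+1)³ · 5/8 → 135/8.
Thus R = 1/(135/8) = 8/135.

R = 8/135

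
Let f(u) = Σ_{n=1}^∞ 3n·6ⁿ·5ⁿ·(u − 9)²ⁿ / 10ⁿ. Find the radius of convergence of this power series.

The ratio of consecutive coefficients is [3(n+1)/3n] · 6·5/10 → 3.
Writing y = (u − 9)², the series in y has radius 1/3, so |u − 9| < √(1/3) and R = √3/3.

R = √3/3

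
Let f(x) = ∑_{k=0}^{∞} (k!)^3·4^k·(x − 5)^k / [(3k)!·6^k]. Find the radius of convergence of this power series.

By the ratio test, |a_{k+1}/a_k| = (k+1)³/[(3k+1)·(3k+2)·(3k+3)] · 4/6 → 2/81.
Hence the series converges for |x − 5| < 1/(2/81) = 81/2, so the radius of convergence is 81/2.

R = 81/2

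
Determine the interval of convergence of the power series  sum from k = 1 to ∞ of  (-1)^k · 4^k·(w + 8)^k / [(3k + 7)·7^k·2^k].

(-23/2, -9/2]

By the ratio test, |a_{k+1}/a_k| = [(3k + 7)/(3(k+1) + 7)] · 4/(7·2) → 2/7.
Convergence for |w + 8| · 2/7 < 1, i.e. |w + 8| < 7/2. So R = 7/2.
When w = -9/2, the terms alternate in sign and decrease monotonically to 0 in absolute value (size ~ c/k), so the alternating series test gives convergence.
At w = -23/2: comparison with the harmonic series Σ 1/k shows the series diverges.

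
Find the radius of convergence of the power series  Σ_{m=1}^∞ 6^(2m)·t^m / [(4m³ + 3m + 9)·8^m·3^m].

Ratio test: |a_{m+1}/a_m| = [(4m³ + 3m + 9)/(4(m+1)³ + 3(m+1) + 9)] · 36/(8·3) → 3/2 as m → ∞.
The series converges when 3/2 · |t| < 1, giving R = 2/3.

R = 2/3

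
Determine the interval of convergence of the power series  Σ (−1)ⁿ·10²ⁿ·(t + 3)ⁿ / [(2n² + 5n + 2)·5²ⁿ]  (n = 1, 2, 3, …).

By the ratio test, |a_{n+1}/a_n| = [(2n² + 5n + 2)/(2(n+1)² + 5(n+1) + 2)] · 100/25 → 4.
The series converges when 4 · |t + 3| < 1, giving R = 1/4.
At t = -11/4: absolute convergence follows by limit comparison with Σ 1/n².
When t = -13/4, the terms are on the order of 1/n², so the series converges absolutely by comparison with the p-series (p = 2 > 1).

[-13/4, -11/4]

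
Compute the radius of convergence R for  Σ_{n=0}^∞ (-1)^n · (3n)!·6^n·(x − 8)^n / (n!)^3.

R = 1/162

The ratio of consecutive coefficients is (3n+1)·(3n+2)·(3n+3)/(n+1)³ · 6 → 162.
Thus R = 1/(162) = 1/162.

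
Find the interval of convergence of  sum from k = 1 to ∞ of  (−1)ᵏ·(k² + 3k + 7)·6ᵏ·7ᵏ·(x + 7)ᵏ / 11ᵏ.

By the ratio test, |a_{k+1}/a_k| = [((k+1)² + 3(k+1) + 7)/(k² + 3k + 7)] · 6·7/11 → 42/11.
Hence the series converges for |x + 7| < 1/(42/11) = 11/42, so the radius of convergence is 11/42.
When x = -283/42, the terms have absolute value of order k², which does not tend to 0, so the series diverges by the divergence test.
Endpoint x = -305/42: the terms have absolute value of order k², which does not tend to 0, so the series diverges by the divergence test.

(-305/42, -283/42)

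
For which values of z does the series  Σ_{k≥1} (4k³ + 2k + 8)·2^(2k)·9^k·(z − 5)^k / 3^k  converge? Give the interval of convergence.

The ratio of consecutive coefficients is [(4(k+1)³ + 2(k+1) + 8)/(4k³ + 2k + 8)] · 4·9/3 → 12.
The series converges when 12 · |z − 5| < 1, giving R = 1/12.
Endpoint z = 61/12: the terms do not tend to 0, so the series diverges.
Endpoint z = 59/12: the k-th term does not approach 0; divergence by the term test.

(59/12, 61/12)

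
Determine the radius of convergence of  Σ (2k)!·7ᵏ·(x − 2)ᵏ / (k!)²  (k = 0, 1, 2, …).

By the ratio test, |a_{k+1}/a_k| = (2k+1)·(2k+2)/(k+1)² · 7 → 28.
Thus R = 1/(28) = 1/28.

R = 1/28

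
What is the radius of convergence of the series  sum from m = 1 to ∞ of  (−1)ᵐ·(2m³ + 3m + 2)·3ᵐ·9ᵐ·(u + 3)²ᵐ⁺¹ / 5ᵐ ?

R = √15/9

By the ratio test, |a_{m+1}/a_m| = [(2(m+1)³ + 3(m+1) + 2)/(2m³ + 3m + 2)] · 3·9/5 → 27/5.
Writing y = (u + 3)², the series in y has radius 5/27, so |u + 3| < √(5/27) and R = √15/9.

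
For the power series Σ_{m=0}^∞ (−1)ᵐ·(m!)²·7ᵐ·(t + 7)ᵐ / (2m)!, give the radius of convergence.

By the ratio test, |a_{m+1}/a_m| = (m+1)²/[(2m+1)·(2m+2)] · 7 → 7/4.
Convergence for |t + 7| · 7/4 < 1, i.e. |t + 7| < 4/7. So R = 4/7.

R = 4/7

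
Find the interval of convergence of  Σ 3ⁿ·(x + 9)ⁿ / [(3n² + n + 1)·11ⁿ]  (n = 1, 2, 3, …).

Apply the ratio test: |a_{n+1}| / |a_n| = [(3n² + n + 1)/(3(n+1)² + (n+1) + 1)] · 3/11, which tends to 3/11 as n → ∞.
Hence the series converges for |x + 9| < 1/(3/11) = 11/3, so the radius of convergence is 11/3.
Check x = -16/3: absolute convergence follows by limit comparison with Σ 1/n².
When x = -38/3, the terms are on the order of 1/n², so the series converges absolutely by comparison with the p-series (p = 2 > 1).

[-38/3, -16/3]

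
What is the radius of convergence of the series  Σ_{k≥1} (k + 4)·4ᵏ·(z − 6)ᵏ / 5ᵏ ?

R = 5/4

The ratio of consecutive coefficients is [((k+1) + 4)/(k + 4)] · 4/5 → 4/5.
The series converges when 4/5 · |z − 6| < 1, giving R = 5/4.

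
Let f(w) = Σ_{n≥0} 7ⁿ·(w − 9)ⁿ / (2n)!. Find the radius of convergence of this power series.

R = ∞

Ratio test: |a_{n+1}/a_n| = 7 · 1/[(2n+1)·(2n+2)] → 0 as n → ∞.
Since the limit is 0 < 1 for every w, the series converges on all of ℝ and R = ∞.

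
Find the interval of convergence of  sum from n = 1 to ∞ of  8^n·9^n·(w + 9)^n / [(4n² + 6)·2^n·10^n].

Ratio test: |a_{n+1}/a_n| = [(4n² + 6)/(4(n+1)² + 6)] · 8·9/(2·10) → 18/5 as n → ∞.
Thus R = 1/(18/5) = 5/18.
When w = -157/18, the series is dominated by a constant times Σ 1/n², which converges (p = 2 > 1).
At w = -167/18: the terms are on the order of 1/n², so the series converges absolutely by comparison with the p-series (p = 2 > 1).

[-167/18, -157/18]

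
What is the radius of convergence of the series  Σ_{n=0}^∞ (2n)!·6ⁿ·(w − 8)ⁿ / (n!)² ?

Apply the ratio test: |a_{n+1}| / |a_n| = (2n+1)·(2n+2)/(n+1)² · 6, which tends to 24 as n → ∞.
Hence the series converges for |w − 8| < 1/(24) = 1/24, so the radius of convergence is 1/24.

R = 1/24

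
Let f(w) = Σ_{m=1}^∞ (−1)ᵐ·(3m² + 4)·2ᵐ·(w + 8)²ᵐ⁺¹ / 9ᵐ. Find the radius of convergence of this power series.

Ratio test: |a_{m+1}/a_m| = [(3(m+1)² + 4)/(3m² + 4)] · 2/9 → 2/9 as m → ∞.
Writing y = (w + 8)², the series in y has radius 9/2, so |w + 8| < √(9/2) and R = 3√2/2.

R = 3√2/2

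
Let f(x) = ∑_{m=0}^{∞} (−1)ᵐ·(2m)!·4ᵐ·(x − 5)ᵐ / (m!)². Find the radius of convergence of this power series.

R = 1/16

Ratio test: |a_{m+1}/a_m| = (2m+1)·(2m+2)/(m+1)² · 4 → 16 as m → ∞.
The series converges when 16 · |x − 5| < 1, giving R = 1/16.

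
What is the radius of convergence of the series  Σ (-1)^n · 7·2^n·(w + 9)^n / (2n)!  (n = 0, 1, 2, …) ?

Apply the ratio test: |a_{n+1}| / |a_n| = 7/7 · 2 · 1/[(2n+1)·(2n+2)], which tends to 0 as n → ∞.
The limit is 0, so the series converges for all w; R = ∞.

R = ∞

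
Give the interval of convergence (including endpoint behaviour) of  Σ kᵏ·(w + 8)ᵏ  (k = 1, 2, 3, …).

Applying the root test, |a_k|^(1/k) = k → ∞.
Since the k-th root of |a_k| is unbounded, the series converges only at w = -8; R = 0.

{-8}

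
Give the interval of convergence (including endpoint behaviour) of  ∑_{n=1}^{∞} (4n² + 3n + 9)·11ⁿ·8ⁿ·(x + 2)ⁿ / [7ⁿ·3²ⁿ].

By the ratio test, |a_{n+1}/a_n| = [(4(n+1)² + 3(n+1) + 9)/(4n² + 3n + 9)] · 11·8/(7·9) → 88/63.
Thus R = 1/(88/63) = 63/88.
At x = -113/88: the n-th term does not approach 0; divergence by the term test.
Endpoint x = -239/88: the n-th term does not approach 0; divergence by the term test.

(-239/88, -113/88)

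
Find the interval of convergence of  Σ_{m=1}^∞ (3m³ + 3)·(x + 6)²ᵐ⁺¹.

By the ratio test, |a_{m+1}/a_m| = (3(m+1)³ + 3)/(3m³ + 3) → 1.
Since the exponent of (x + 6) increases by 2 each term, convergence requires |x + 6|² < 1, hence R = 1.
At x = -5: the terms have absolute value of order m³, which does not tend to 0, so the series diverges by the divergence test.
When x = -7, the terms have absolute value of order m³, which does not tend to 0, so the series diverges by the divergence test.

(-7, -5)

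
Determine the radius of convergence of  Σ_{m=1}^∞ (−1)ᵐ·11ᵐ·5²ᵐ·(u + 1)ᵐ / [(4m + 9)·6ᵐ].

Apply the ratio test: |a_{m+1}| / |a_m| = [(4m + 9)/(4(m+1) + 9)] · 11·25/6, which tends to 275/6 as m → ∞.
The series converges when 275/6 · |u + 1| < 1, giving R = 6/275.

R = 6/275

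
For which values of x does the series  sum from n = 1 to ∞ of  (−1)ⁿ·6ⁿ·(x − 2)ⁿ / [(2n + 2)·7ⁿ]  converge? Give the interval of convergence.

By the ratio test, |a_{n+1}/a_n| = [(2n + 2)/(2(n+1) + 2)] · 6/7 → 6/7.
The series converges when 6/7 · |x − 2| < 1, giving R = 7/6.
When x = 19/6, convergence follows from the alternating series test (terms decrease monotonically to 0).
When x = 5/6, comparison with the harmonic series Σ 1/n shows the series diverges.

(5/6, 19/6]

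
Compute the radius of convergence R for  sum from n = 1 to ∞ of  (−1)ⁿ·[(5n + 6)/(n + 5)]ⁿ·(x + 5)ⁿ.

R = 1/5

Root test: |a_n|^(1/n) = (5n + 6)/(n + 5) → 5.
Hence the series converges for |x + 5| < 1/(5) = 1/5, so the radius of convergence is 1/5.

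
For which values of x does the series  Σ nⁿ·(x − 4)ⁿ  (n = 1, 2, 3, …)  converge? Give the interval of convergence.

Root test: |a_n|^(1/n) = n → ∞.
Since the n-th root of |a_n| is unbounded, the series converges only at x = 4; R = 0.

{4}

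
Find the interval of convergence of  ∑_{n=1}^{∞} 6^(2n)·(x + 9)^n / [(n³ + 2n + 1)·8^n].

The ratio of consecutive coefficients is [(n³ + 2n + 1)/((n+1)³ + 2(n+1) + 1)] · 36/8 → 9/2.
Convergence for |x + 9| · 9/2 < 1, i.e. |x + 9| < 2/9. So R = 2/9.
Check x = -79/9: the series is dominated by a constant times Σ 1/n³, which converges (p = 3 > 1).
Check x = -83/9: the terms are on the order of 1/n³, so the series converges absolutely by comparison with the p-series (p = 3 > 1).

[-83/9, -79/9]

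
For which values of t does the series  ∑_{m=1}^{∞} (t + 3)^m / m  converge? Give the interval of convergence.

[-4, -2)

Apply the ratio test: |a_{m+1}| / |a_m| = m/(m+1), which tends to 1 as m → ∞.
So the series converges when |t + 3| < 1 and diverges when |t + 3| > 1; R = 1.
When t = -2, comparison with the harmonic series Σ 1/m shows the series diverges.
When t = -4, an alternating series whose terms decrease to 0 in absolute value, so it converges by the Leibniz criterion.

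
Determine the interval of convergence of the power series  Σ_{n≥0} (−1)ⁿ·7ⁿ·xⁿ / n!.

(−∞, ∞)

By the ratio test, |a_{n+1}/a_n| = 7 · 1/(n+1) → 0.
The limit is 0, so the series converges for all x; R = ∞.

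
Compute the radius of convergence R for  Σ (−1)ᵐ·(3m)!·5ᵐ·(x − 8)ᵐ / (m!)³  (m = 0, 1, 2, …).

R = 1/135

By the ratio test, |a_{m+1}/a_m| = (3m+1)·(3m+2)·(3m+3)/(m+1)³ · 5 → 135.
Convergence for |x − 8| · 135 < 1, i.e. |x − 8| < 1/135. So R = 1/135.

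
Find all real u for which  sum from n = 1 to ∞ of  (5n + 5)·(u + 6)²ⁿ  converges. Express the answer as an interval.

(-7, -5)

Ratio test: |a_{n+1}/a_n| = (5(n+1) + 5)/(5n + 5) → 1 as n → ∞.
Since the exponent of (u + 6) increases by 2 each term, convergence requires |u + 6|² < 1, hence R = 1.
When u = -5, the terms do not tend to 0, so the series diverges.
Endpoint u = -7: the n-th term does not approach 0; divergence by the term test.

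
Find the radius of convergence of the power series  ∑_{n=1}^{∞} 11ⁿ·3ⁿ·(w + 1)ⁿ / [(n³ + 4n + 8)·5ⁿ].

Ratio test: |a_{n+1}/a_n| = [(n³ + 4n + 8)/((n+1)³ + 4(n+1) + 8)] · 11·3/5 → 33/5 as n → ∞.
Thus R = 1/(33/5) = 5/33.

R = 5/33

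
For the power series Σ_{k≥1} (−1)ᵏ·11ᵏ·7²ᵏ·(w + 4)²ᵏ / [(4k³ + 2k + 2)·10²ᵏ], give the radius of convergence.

R = 10√11/77

By the ratio test, |a_{k+1}/a_k| = [(4k³ + 2k + 2)/(4(k+1)³ + 2(k+1) + 2)] · 11·49/100 → 539/100.
Writing y = (w + 4)², the series in y has radius 100/539, so |w + 4| < √(100/539) and R = 10√11/77.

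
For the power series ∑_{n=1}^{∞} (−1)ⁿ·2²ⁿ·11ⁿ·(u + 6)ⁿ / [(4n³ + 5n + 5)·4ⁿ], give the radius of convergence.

R = 1/11

By the ratio test, |a_{n+1}/a_n| = [(4n³ + 5n + 5)/(4(n+1)³ + 5(n+1) + 5)] · 4·11/4 → 11.
Convergence for |u + 6| · 11 < 1, i.e. |u + 6| < 1/11. So R = 1/11.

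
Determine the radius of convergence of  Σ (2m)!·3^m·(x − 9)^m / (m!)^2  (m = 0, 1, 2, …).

R = 1/12

Ratio test: |a_{m+1}/a_m| = (2m+1)·(2m+2)/(m+1)² · 3 → 12 as m → ∞.
The series converges when 12 · |x − 9| < 1, giving R = 1/12.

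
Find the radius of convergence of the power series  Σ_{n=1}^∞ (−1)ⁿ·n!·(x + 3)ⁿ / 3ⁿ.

The ratio of consecutive coefficients is (n+1) · 1/3 → ∞.
The terms grow without bound for any (x + 3) ≠ 0, so R = 0 (convergence only at x = -3).

R = 0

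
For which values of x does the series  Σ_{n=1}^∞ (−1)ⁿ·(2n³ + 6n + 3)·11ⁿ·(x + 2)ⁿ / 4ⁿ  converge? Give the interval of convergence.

(-26/11, -18/11)

Apply the ratio test: |a_{n+1}| / |a_n| = [(2(n+1)³ + 6(n+1) + 3)/(2n³ + 6n + 3)] · 11/4, which tends to 11/4 as n → ∞.
The series converges when 11/4 · |x + 2| < 1, giving R = 4/11.
At x = -18/11: the n-th term does not approach 0; divergence by the term test.
Endpoint x = -26/11: the terms do not tend to 0, so the series diverges.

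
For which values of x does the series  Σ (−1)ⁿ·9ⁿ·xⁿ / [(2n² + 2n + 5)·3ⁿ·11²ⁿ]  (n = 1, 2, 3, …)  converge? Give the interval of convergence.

[-121/3, 121/3]

The ratio of consecutive coefficients is [(2n² + 2n + 5)/(2(n+1)² + 2(n+1) + 5)] · 9/(3·121) → 3/121.
Convergence for |x| · 3/121 < 1, i.e. |x| < 121/3. So R = 121/3.
Endpoint x = 121/3: absolute convergence follows by limit comparison with Σ 1/n².
When x = -121/3, the terms are on the order of 1/n², so the series converges absolutely by comparison with the p-series (p = 2 > 1).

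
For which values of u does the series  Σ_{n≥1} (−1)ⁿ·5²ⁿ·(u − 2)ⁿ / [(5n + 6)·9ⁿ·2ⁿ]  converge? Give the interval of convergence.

Ratio test: |a_{n+1}/a_n| = [(5n + 6)/(5(n+1) + 6)] · 25/(9·2) → 25/18 as n → ∞.
Thus R = 1/(25/18) = 18/25.
Check u = 68/25: the terms alternate in sign and decrease monotonically to 0 in absolute value (size ~ c/n), so the alternating series test gives convergence.
When u = 32/25, the terms behave like c/n; limit comparison with the harmonic series gives divergence.

(32/25, 68/25]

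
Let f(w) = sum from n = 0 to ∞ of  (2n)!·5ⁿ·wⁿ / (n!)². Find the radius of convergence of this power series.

R = 1/20

Apply the ratio test: |a_{n+1}| / |a_n| = (2n+1)·(2n+2)/(n+1)² · 5, which tends to 20 as n → ∞.
Convergence for |w| · 20 < 1, i.e. |w| < 1/20. So R = 1/20.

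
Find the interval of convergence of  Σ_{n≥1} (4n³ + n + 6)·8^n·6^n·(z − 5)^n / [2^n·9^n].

The ratio of consecutive coefficients is [(4(n+1)³ + (n+1) + 6)/(4n³ + n + 6)] · 8·6/(2·9) → 8/3.
Hence the series converges for |z − 5| < 1/(8/3) = 3/8, so the radius of convergence is 3/8.
At z = 43/8: the terms have absolute value of order n³, which does not tend to 0, so the series diverges by the divergence test.
Check z = 37/8: the terms have absolute value of order n³, which does not tend to 0, so the series diverges by the divergence test.

(37/8, 43/8)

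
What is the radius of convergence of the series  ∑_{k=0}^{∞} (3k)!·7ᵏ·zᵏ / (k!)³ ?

Apply the ratio test: |a_{k+1}| / |a_k| = (3k+1)·(3k+2)·(3k+3)/(k+1)³ · 7, which tends to 189 as k → ∞.
Thus R = 1/(189) = 1/189.

R = 1/189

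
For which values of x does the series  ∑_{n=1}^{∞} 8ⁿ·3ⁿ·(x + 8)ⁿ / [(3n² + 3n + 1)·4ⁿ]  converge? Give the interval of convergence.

Apply the ratio test: |a_{n+1}| / |a_n| = [(3n² + 3n + 1)/(3(n+1)² + 3(n+1) + 1)] · 8·3/4, which tends to 6 as n → ∞.
Thus R = 1/(6) = 1/6.
Endpoint x = -47/6: absolute convergence follows by limit comparison with Σ 1/n².
Endpoint x = -49/6: the terms are on the order of 1/n², so the series converges absolutely by comparison with the p-series (p = 2 > 1).

[-49/6, -47/6]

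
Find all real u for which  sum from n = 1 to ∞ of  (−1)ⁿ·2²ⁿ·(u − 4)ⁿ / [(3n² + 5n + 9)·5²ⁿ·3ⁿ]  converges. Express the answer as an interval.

The ratio of consecutive coefficients is [(3n² + 5n + 9)/(3(n+1)² + 5(n+1) + 9)] · 4/(25·3) → 4/75.
The series converges when 4/75 · |u − 4| < 1, giving R = 75/4.
At u = 91/4: the terms are on the order of 1/n², so the series converges absolutely by comparison with the p-series (p = 2 > 1).
When u = -59/4, the terms are on the order of 1/n², so the series converges absolutely by comparison with the p-series (p = 2 > 1).

[-59/4, 91/4]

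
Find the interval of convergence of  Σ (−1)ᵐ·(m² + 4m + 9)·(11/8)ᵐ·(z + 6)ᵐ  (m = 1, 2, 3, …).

Apply the ratio test: |a_{m+1}| / |a_m| = [((m+1)² + 4(m+1) + 9)/(m² + 4m + 9)] · 11/8, which tends to 11/8 as m → ∞.
Convergence for |z + 6| · 11/8 < 1, i.e. |z + 6| < 8/11. So R = 8/11.
Endpoint z = -58/11: the terms have absolute value of order m², which does not tend to 0, so the series diverges by the divergence test.
At z = -74/11: the terms do not tend to 0, so the series diverges.

(-74/11, -58/11)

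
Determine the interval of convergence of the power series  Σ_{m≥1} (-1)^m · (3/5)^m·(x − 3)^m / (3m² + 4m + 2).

[4/3, 14/3]

By the ratio test, |a_{m+1}/a_m| = [(3m² + 4m + 2)/(3(m+1)² + 4(m+1) + 2)] · 3/5 → 3/5.
Convergence for |x − 3| · 3/5 < 1, i.e. |x − 3| < 5/3. So R = 5/3.
Endpoint x = 14/3: the terms are on the order of 1/m², so the series converges absolutely by comparison with the p-series (p = 2 > 1).
Endpoint x = 4/3: the terms are on the order of 1/m², so the series converges absolutely by comparison with the p-series (p = 2 > 1).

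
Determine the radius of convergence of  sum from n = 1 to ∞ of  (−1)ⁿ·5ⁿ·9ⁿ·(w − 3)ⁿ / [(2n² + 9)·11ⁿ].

R = 11/45

Ratio test: |a_{n+1}/a_n| = [(2n² + 9)/(2(n+1)² + 9)] · 5·9/11 → 45/11 as n → ∞.
Thus R = 1/(45/11) = 11/45.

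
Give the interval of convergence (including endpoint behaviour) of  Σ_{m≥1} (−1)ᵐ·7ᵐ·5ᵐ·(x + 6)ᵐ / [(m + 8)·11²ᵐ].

Ratio test: |a_{m+1}/a_m| = [(m + 8)/((m+1) + 8)] · 7·5/121 → 35/121 as m → ∞.
The series converges when 35/121 · |x + 6| < 1, giving R = 121/35.
When x = -89/35, the terms alternate in sign and decrease monotonically to 0 in absolute value (size ~ c/m), so the alternating series test gives convergence.
Endpoint x = -331/35: the terms behave like c/m; limit comparison with the harmonic series gives divergence.

(-331/35, -89/35]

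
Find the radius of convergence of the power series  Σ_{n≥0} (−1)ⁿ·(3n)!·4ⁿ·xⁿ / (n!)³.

Ratio test: |a_{n+1}/a_n| = (3n+1)·(3n+2)·(3n+3)/(n+1)³ · 4 → 108 as n → ∞.
The series converges when 108 · |x| < 1, giving R = 1/108.

R = 1/108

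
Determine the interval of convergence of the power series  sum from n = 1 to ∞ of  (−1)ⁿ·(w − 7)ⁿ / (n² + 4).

By the ratio test, |a_{n+1}/a_n| = (n² + 4)/((n+1)² + 4) → 1.
So the series converges when |w − 7| < 1 and diverges when |w − 7| > 1; R = 1.
At w = 8: the series is dominated by a constant times Σ 1/n², which converges (p = 2 > 1).
At w = 6: absolute convergence follows by limit comparison with Σ 1/n².

[6, 8]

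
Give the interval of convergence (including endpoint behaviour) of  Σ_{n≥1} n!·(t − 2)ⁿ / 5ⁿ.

Ratio test: |a_{n+1}/a_n| = (n+1) · 1/5 → ∞ as n → ∞.
The ratio grows without bound, so the series diverges whenever (t − 2) ≠ 0; it converges only at t = 2. R = 0.

{2}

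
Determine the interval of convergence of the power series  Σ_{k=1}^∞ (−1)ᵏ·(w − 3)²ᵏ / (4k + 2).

By the ratio test, |a_{k+1}/a_k| = (4k + 2)/(4(k+1) + 2) → 1.
Since the exponent of (w − 3) increases by 2 each term, convergence requires |w − 3|² < 1, hence R = 1.
Check w = 4: the terms alternate in sign and decrease monotonically to 0 in absolute value (size ~ c/k), so the alternating series test gives convergence.
When w = 2, convergence follows from the alternating series test (terms decrease monotonically to 0).

[2, 4]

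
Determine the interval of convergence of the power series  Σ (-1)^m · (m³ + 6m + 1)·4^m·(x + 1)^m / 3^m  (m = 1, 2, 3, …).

(-7/4, -1/4)

The ratio of consecutive coefficients is [((m+1)³ + 6(m+1) + 1)/(m³ + 6m + 1)] · 4/3 → 4/3.
Convergence for |x + 1| · 4/3 < 1, i.e. |x + 1| < 3/4. So R = 3/4.
Check x = -1/4: the terms have absolute value of order m³, which does not tend to 0, so the series diverges by the divergence test.
Check x = -7/4: the terms have absolute value of order m³, which does not tend to 0, so the series diverges by the divergence test.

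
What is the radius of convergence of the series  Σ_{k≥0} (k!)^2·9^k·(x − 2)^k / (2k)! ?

R = 4/9

Apply the ratio test: |a_{k+1}| / |a_k| = (k+1)²/[(2k+1)·(2k+2)] · 9, which tends to 9/4 as k → ∞.
The series converges when 9/4 · |x − 2| < 1, giving R = 4/9.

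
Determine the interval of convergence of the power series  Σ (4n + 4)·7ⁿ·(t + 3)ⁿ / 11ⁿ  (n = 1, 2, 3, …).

The ratio of consecutive coefficients is [(4(n+1) + 4)/(4n + 4)] · 7/11 → 7/11.
Hence the series converges for |t + 3| < 1/(7/11) = 11/7, so the radius of convergence is 11/7.
Check t = -10/7: the terms have absolute value of order n, which does not tend to 0, so the series diverges by the divergence test.
Check t = -32/7: the terms have absolute value of order n, which does not tend to 0, so the series diverges by the divergence test.

(-32/7, -10/7)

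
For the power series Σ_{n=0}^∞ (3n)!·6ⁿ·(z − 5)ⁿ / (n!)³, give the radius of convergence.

R = 1/162

Apply the ratio test: |a_{n+1}| / |a_n| = (3n+1)·(3n+2)·(3n+3)/(n+1)³ · 6, which tends to 162 as n → ∞.
Thus R = 1/(162) = 1/162.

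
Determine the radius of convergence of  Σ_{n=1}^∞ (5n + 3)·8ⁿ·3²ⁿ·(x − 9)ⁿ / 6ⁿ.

R = 1/12

By the ratio test, |a_{n+1}/a_n| = [(5(n+1) + 3)/(5n + 3)] · 8·9/6 → 12.
Convergence for |x − 9| · 12 < 1, i.e. |x − 9| < 1/12. So R = 1/12.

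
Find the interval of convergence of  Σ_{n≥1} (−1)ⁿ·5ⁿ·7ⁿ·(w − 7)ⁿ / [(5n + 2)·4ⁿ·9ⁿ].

Ratio test: |a_{n+1}/a_n| = [(5n + 2)/(5(n+1) + 2)] · 5·7/(4·9) → 35/36 as n → ∞.
Hence the series converges for |w − 7| < 1/(35/36) = 36/35, so the radius of convergence is 36/35.
Check w = 281/35: convergence follows from the alternating series test (terms decrease monotonically to 0).
Endpoint w = 209/35: the terms are asymptotic to a nonzero constant times 1/n, so the series diverges by limit comparison with Σ 1/n.

(209/35, 281/35]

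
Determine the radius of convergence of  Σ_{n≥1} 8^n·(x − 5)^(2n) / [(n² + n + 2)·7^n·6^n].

Apply the ratio test: |a_{n+1}| / |a_n| = [(n² + n + 2)/((n+1)² + (n+1) + 2)] · 8/(7·6), which tends to 4/21 as n → ∞.
Since the exponent of (x − 5) increases by 2 each term, convergence requires |x − 5|² < 21/4, hence R = √21/2.

R = √21/2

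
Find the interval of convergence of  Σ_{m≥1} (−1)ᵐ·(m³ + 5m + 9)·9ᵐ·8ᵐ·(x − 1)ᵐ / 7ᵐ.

The ratio of consecutive coefficients is [((m+1)³ + 5(m+1) + 9)/(m³ + 5m + 9)] · 9·8/7 → 72/7.
Convergence for |x − 1| · 72/7 < 1, i.e. |x − 1| < 7/72. So R = 7/72.
When x = 79/72, the terms do not tend to 0, so the series diverges.
Endpoint x = 65/72: the terms do not tend to 0, so the series diverges.

(65/72, 79/72)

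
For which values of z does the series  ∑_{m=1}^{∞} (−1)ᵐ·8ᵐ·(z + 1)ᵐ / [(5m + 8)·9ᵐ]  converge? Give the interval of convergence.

(-17/8, 1/8]

Ratio test: |a_{m+1}/a_m| = [(5m + 8)/(5(m+1) + 8)] · 8/9 → 8/9 as m → ∞.
Thus R = 1/(8/9) = 9/8.
Endpoint z = 1/8: an alternating series whose terms decrease to 0 in absolute value, so it converges by the Leibniz criterion.
At z = -17/8: the terms behave like c/m; limit comparison with the harmonic series gives divergence.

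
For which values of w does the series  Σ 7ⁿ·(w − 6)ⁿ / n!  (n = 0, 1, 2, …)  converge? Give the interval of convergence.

(−∞, ∞)

Apply the ratio test: |a_{n+1}| / |a_n| = 7 · 1/(n+1), which tends to 0 as n → ∞.
Since the limit is 0 < 1 for every w, the series converges on all of ℝ and R = ∞.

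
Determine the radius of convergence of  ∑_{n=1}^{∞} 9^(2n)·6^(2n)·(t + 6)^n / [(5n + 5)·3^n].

R = 1/972

By the ratio test, |a_{n+1}/a_n| = [(5n + 5)/(5(n+1) + 5)] · 81·36/3 → 972.
The series converges when 972 · |t + 6| < 1, giving R = 1/972.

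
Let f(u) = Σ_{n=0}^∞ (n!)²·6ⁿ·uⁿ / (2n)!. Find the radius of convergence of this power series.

By the ratio test, |a_{n+1}/a_n| = (n+1)²/[(2n+1)·(2n+2)] · 6 → 3/2.
Thus R = 1/(3/2) = 2/3.

R = 2/3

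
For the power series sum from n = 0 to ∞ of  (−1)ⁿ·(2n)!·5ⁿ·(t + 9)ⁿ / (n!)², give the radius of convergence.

R = 1/20

The ratio of consecutive coefficients is (2n+1)·(2n+2)/(n+1)² · 5 → 20.
Convergence for |t + 9| · 20 < 1, i.e. |t + 9| < 1/20. So R = 1/20.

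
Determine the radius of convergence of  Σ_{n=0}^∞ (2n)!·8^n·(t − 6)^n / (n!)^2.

Apply the ratio test: |a_{n+1}| / |a_n| = (2n+1)·(2n+2)/(n+1)² · 8, which tends to 32 as n → ∞.
The series converges when 32 · |t − 6| < 1, giving R = 1/32.

R = 1/32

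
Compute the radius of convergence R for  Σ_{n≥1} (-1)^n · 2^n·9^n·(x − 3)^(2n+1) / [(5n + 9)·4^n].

Ratio test: |a_{n+1}/a_n| = [(5n + 9)/(5(n+1) + 9)] · 2·9/4 → 9/2 as n → ∞.
Since the exponent of (x − 3) increases by 2 each term, convergence requires |x − 3|² < 2/9, hence R = √2/3.

R = √2/3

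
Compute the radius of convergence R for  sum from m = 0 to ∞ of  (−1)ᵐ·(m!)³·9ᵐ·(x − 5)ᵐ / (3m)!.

By the ratio test, |a_{m+1}/a_m| = (m+1)³/[(3m+1)·(3m+2)·(3m+3)] · 9 → 1/3.
Hence the series converges for |x − 5| < 1/(1/3) = 3, so the radius of convergence is 3.

R = 3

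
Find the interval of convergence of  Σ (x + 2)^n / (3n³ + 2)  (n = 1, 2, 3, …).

[-3, -1]

The ratio of consecutive coefficients is (3n³ + 2)/(3(n+1)³ + 2) → 1.
Hence R = 1.
Check x = -1: the terms are on the order of 1/n³, so the series converges absolutely by comparison with the p-series (p = 3 > 1).
When x = -3, the terms are on the order of 1/n³, so the series converges absolutely by comparison with the p-series (p = 3 > 1).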